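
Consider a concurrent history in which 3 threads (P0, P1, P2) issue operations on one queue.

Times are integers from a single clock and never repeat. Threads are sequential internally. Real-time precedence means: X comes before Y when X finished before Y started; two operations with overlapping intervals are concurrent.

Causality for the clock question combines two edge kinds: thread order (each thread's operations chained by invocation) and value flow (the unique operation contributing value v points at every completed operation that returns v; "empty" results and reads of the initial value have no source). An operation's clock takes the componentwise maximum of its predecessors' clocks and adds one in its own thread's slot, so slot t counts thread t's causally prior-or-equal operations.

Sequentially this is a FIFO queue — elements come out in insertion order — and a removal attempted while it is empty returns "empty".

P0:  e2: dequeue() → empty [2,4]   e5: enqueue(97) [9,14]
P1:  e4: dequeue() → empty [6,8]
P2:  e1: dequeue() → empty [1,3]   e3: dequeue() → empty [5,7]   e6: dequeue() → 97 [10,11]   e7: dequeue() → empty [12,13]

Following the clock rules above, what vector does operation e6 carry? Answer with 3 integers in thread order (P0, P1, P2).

(2, 0, 3)

invoked at 1, e1 has no predecessors; its own P2 bump gives (0, 0, 1)
invoked at 6, e4 has no predecessors; its own P1 bump gives (0, 1, 0)
invoked at 2, e2 has no predecessors; its own P0 bump gives (1, 0, 0)
from VC(e1)=(0, 0, 1), e3 (invoked 5) maxes components and bumps P2 → (0, 0, 2)
from VC(e2)=(1, 0, 0), e5 (invoked 9) maxes components and bumps P0 → (2, 0, 0)
from VC(e3)=(0, 0, 2), VC(e5)=(2, 0, 0), e6 (invoked 10) maxes components and bumps P2 → (2, 0, 3)
from VC(e6)=(2, 0, 3), e7 (invoked 12) maxes components and bumps P2 → (2, 0, 4)
target: VC(e6) = (2, 0, 3)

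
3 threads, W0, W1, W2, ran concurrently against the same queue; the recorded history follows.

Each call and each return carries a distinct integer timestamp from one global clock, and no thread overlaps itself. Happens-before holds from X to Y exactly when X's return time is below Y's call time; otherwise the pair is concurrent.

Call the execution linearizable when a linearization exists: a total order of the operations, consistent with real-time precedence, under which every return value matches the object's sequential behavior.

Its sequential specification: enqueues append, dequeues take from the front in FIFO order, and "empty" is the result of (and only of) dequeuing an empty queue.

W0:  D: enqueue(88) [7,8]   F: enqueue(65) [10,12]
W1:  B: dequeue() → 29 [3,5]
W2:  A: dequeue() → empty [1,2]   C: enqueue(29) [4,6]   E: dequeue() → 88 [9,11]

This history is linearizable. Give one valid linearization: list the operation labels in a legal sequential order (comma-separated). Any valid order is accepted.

A, C, B, D, E, F

after step 1 (A dequeue() → empty): queue <>
after step 2 (C enqueue(29)): queue <29>
after step 3 (B dequeue() → 29): queue <>
after step 4 (D enqueue(88)): queue <88>
after step 5 (E dequeue() → 88): queue <>
after step 6 (F enqueue(65)): queue <65>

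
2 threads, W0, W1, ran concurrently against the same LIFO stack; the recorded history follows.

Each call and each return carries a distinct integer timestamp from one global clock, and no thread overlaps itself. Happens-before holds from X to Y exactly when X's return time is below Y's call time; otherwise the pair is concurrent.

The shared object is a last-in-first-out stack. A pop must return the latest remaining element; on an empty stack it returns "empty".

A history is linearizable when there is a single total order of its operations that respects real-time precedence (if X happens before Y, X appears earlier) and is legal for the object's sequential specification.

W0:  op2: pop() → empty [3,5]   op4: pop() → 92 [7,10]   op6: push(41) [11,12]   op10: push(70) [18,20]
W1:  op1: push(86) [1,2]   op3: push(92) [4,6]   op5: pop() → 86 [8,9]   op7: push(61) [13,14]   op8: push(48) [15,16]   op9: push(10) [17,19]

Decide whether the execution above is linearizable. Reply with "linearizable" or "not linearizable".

not linearizable

cut after 4 events: linearizable; cut after 5 events (op2 responds, time 5): not linearizable
the completed operations (2 total) allow one real-time order; the LIFO stack replay rejects it
including or dropping the 1 pending operation (op3) in any combination fails
for example op1, op2 (pending dropped) fails at step 2: op2 pop() → empty is not legal there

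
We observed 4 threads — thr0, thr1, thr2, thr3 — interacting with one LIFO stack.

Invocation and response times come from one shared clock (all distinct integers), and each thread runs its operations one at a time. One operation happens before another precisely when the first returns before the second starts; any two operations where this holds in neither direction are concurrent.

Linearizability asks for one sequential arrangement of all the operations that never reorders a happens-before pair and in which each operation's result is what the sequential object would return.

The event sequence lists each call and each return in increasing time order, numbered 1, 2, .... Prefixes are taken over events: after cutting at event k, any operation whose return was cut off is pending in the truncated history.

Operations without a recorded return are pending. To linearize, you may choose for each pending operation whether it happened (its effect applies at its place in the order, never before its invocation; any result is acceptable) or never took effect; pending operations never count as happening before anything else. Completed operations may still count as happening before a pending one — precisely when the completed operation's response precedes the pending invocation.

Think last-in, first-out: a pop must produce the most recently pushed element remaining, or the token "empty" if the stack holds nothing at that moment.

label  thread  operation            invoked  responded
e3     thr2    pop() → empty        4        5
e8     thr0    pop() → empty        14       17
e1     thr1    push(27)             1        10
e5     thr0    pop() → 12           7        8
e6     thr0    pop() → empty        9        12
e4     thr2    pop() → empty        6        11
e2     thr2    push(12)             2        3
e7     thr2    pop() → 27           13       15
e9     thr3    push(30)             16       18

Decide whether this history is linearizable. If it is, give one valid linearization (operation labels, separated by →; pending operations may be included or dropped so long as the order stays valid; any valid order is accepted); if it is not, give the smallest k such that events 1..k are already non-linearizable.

events 1..4 are fine; event 5 — the response of e3 at time 5 — makes the prefix non-linearizable
a single order respects real time; the 2 completed LIFO stack operations fail replay along it
every completion of the 1 pending operation (e1) was checked; none linearizes
for example e2, e3 (pending dropped) fails at step 2: e3 pop() → empty is not legal there

not linearizable — minimal violating prefix: 5 events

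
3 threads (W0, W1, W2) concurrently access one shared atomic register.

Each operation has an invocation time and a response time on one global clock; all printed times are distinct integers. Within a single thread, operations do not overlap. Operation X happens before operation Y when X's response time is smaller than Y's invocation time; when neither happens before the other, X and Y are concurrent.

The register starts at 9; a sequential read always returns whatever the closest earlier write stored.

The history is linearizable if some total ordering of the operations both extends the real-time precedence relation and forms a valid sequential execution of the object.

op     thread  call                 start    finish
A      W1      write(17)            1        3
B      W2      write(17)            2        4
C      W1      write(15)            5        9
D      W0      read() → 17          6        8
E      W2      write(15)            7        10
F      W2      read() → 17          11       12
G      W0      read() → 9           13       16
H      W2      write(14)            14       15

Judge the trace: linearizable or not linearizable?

prefix check: 1..11 passes, 1..12 fails once F's time-12 response joins
6 completed operations, 12 real-time-consistent orders — every atomic register replay fails
sample order A, B, C, D, E, F stalls at step 4 — D read() → 17 has no legal effect
sample order A, B, C, E, D, F stalls at step 5 — D read() → 17 has no legal effect

not linearizable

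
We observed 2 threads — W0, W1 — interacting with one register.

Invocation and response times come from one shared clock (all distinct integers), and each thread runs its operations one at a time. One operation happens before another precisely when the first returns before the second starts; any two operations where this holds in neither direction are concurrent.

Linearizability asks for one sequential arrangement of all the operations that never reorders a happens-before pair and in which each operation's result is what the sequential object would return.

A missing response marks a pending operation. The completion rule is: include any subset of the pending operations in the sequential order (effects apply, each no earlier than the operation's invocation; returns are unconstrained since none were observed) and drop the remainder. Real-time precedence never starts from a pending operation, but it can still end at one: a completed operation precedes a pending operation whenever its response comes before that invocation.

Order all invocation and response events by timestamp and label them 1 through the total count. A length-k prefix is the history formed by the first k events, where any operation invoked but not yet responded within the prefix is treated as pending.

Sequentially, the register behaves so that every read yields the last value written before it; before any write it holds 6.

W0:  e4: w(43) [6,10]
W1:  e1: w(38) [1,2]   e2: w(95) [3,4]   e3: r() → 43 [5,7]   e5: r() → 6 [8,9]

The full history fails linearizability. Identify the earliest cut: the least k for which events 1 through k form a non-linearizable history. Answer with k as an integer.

events 1..8 are linearizable; a witness order is e1, e2, e4, e3:
step 1: e1 w(38) — value 38
step 2: e2 w(95) — value 95
step 3: e4 w(43) (pending, included) — value 43
step 4: e3 r() → 43 — value 43
once event 9 joins (e5's response, time 9), exhaustive search finds no witness
including or dropping the 1 pending operation (e4) in any combination fails
take e1, e2, e3, e5 (pending dropped): step 3 already fails, because e3 r() → 43 cannot occur there

9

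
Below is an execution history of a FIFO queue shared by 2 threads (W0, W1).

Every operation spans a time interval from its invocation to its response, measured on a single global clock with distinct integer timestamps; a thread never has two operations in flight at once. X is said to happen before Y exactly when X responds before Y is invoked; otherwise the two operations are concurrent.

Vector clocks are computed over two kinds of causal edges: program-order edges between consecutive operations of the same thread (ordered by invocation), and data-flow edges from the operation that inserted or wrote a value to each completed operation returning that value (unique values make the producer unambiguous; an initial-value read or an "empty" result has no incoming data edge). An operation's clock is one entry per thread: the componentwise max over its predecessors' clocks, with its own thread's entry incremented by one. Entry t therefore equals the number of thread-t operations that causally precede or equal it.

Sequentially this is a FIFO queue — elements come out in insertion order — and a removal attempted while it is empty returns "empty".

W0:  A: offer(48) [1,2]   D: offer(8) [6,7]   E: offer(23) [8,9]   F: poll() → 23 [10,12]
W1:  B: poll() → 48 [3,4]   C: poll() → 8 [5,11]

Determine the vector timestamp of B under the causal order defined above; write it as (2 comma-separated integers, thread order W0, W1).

root op A, invoked 1: fresh clock plus W0's own tick → (1, 0)
invoked at 3, B merges VC(A)=(1, 0) and bumps W1's slot → (1, 1)
invoked at 6, D merges VC(A)=(1, 0) and bumps W0's slot → (2, 0)
invoked at 8, E merges VC(D)=(2, 0) and bumps W0's slot → (3, 0)
invoked at 5, C merges VC(B)=(1, 1), VC(D)=(2, 0) and bumps W1's slot → (2, 2)
invoked at 10, F merges VC(E)=(3, 0) and bumps W0's slot → (4, 0)
target: VC(B) = (1, 1)

(1, 1)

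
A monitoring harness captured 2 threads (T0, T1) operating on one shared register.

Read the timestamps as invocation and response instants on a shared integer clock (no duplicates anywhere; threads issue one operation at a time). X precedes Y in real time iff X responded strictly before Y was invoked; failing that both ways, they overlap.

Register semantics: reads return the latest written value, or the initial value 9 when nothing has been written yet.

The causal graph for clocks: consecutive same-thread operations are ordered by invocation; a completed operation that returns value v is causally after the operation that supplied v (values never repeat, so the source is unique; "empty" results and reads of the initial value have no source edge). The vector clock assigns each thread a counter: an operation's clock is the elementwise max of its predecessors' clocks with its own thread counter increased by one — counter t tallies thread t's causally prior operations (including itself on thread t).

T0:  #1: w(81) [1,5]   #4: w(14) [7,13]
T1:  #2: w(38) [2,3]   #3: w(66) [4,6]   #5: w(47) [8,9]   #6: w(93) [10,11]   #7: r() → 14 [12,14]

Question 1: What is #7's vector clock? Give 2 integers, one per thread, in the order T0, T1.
(2, 5)

#2 (invocation 2): nothing precedes it; T1's component alone gives (0, 1)
#1 (invocation 1): nothing precedes it; T0's component alone gives (1, 0)
merge at #3 (invoked 4): VC(#2)=(0, 1), own-thread bump on T1 → (0, 2)
merge at #4 (invoked 7): VC(#1)=(1, 0), own-thread bump on T0 → (2, 0)
merge at #5 (invoked 8): VC(#3)=(0, 2), own-thread bump on T1 → (0, 3)
merge at #6 (invoked 10): VC(#5)=(0, 3), own-thread bump on T1 → (0, 4)
merge at #7 (invoked 12): VC(#4)=(2, 0), VC(#6)=(0, 4), own-thread bump on T1 → (2, 5)
target: VC(#7) = (2, 5)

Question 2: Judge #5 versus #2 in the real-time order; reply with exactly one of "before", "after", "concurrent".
after

#5 spans [8,9], #2 spans [2,3]
resp(#2)=3 < inv(#5)=8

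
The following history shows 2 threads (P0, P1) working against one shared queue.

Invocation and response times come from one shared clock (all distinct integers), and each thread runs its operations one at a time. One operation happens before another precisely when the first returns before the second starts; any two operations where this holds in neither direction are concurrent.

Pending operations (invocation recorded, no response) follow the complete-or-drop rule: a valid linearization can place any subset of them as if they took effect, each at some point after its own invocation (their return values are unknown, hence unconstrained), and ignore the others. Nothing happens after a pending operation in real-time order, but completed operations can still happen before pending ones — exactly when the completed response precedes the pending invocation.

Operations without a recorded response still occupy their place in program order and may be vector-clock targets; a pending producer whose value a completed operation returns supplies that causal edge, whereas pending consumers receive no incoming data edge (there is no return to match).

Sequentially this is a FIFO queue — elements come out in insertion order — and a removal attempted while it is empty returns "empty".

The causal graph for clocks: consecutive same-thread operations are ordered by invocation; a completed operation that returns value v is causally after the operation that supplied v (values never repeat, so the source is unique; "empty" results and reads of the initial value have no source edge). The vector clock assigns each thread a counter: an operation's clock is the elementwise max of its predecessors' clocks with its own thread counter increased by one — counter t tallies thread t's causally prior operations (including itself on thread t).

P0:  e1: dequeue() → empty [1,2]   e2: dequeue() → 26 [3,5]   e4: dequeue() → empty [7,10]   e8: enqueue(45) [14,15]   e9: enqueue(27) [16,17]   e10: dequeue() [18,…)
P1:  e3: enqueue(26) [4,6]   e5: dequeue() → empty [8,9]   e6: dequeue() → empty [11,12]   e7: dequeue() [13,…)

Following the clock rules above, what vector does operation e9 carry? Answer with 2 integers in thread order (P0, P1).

(5, 1)

no predecessors for e3 (invoked 4): P1 increments from zero → (0, 1)
no predecessors for e1 (invoked 1): P0 increments from zero → (1, 0)
e5, invoked 8, takes VC(e3)=(0, 1) under max, adds 1 for P1 → (0, 2)
e6, invoked 11, takes VC(e5)=(0, 2) under max, adds 1 for P1 → (0, 3)
e2, invoked 3, takes VC(e1)=(1, 0), VC(e3)=(0, 1) under max, adds 1 for P0 → (2, 1)
e7, invoked 13, takes VC(e6)=(0, 3) under max, adds 1 for P1 → (0, 4)
e4, invoked 7, takes VC(e2)=(2, 1) under max, adds 1 for P0 → (3, 1)
e8, invoked 14, takes VC(e4)=(3, 1) under max, adds 1 for P0 → (4, 1)
e9, invoked 16, takes VC(e8)=(4, 1) under max, adds 1 for P0 → (5, 1)
e10, invoked 18, takes VC(e9)=(5, 1) under max, adds 1 for P0 → (6, 1)
target: VC(e9) = (5, 1)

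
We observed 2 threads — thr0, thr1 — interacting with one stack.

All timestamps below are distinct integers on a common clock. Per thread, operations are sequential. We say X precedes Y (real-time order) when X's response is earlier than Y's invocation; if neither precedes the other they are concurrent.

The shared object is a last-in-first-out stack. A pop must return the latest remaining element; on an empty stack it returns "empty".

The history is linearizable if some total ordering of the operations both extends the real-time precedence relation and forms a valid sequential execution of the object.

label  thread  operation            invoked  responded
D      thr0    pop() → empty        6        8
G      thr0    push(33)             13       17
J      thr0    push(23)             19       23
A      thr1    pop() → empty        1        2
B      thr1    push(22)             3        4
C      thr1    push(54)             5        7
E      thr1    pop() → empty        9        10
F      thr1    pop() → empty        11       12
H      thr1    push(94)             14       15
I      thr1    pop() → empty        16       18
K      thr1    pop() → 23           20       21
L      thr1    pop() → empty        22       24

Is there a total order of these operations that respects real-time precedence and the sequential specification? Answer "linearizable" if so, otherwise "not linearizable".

cut after 7 events: linearizable; cut after 8 events (D responds, time 8): not linearizable
all 2 real-time-respecting orders fail — 4 completed stack operations, no legal replay
for example A, B, C, D fails at step 4: D pop() → empty is not legal there
for example A, B, D, C fails at step 3: D pop() → empty is not legal there

not linearizable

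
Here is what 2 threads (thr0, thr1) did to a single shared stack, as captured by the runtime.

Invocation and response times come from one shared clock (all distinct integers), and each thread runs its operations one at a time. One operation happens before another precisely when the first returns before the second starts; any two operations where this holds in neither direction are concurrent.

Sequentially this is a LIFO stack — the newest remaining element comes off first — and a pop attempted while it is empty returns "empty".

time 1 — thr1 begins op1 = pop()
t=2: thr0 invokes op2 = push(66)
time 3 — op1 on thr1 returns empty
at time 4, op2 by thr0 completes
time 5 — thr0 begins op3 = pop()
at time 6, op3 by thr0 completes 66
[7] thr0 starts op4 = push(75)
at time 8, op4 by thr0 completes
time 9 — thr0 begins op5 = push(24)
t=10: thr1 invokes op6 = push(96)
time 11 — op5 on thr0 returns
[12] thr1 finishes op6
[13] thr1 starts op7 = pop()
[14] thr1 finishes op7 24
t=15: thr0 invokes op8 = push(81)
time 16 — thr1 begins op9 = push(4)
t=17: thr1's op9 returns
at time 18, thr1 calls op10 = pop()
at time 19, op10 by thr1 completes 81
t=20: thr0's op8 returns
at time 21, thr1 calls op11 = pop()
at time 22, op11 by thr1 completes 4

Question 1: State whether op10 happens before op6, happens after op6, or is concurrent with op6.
Answer: after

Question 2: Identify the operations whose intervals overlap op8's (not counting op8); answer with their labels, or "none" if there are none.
Answer: op10, op9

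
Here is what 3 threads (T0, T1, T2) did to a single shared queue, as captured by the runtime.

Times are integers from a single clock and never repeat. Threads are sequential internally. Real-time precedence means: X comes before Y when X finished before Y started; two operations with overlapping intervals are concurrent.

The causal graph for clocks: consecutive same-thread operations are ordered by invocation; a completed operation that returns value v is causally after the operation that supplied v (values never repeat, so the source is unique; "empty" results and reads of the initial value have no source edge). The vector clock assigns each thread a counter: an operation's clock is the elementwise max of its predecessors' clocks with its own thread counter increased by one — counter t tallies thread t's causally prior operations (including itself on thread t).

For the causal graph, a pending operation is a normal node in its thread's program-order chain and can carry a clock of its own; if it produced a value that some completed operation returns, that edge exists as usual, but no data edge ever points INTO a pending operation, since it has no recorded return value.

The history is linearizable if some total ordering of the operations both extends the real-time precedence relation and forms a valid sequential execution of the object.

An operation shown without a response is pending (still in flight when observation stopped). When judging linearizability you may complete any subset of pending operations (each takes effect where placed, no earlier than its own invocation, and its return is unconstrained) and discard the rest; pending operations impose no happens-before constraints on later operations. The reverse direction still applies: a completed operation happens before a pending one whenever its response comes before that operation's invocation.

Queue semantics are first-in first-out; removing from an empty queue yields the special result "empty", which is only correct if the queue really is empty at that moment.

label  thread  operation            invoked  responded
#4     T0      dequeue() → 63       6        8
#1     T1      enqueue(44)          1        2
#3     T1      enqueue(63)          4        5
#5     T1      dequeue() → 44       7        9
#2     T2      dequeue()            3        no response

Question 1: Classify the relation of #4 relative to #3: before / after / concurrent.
Answer: after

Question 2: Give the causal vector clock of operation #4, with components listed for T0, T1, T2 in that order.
Answer: (1, 2, 0)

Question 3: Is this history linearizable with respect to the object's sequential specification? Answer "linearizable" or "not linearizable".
witness order: #1, #3, #5, #4
1. #1 enqueue(44), leaving queue <44>
2. #3 enqueue(63), leaving queue <44,63>
3. #5 dequeue() → 44, leaving queue <63>
4. #4 dequeue() → 63, leaving queue <>

linearizable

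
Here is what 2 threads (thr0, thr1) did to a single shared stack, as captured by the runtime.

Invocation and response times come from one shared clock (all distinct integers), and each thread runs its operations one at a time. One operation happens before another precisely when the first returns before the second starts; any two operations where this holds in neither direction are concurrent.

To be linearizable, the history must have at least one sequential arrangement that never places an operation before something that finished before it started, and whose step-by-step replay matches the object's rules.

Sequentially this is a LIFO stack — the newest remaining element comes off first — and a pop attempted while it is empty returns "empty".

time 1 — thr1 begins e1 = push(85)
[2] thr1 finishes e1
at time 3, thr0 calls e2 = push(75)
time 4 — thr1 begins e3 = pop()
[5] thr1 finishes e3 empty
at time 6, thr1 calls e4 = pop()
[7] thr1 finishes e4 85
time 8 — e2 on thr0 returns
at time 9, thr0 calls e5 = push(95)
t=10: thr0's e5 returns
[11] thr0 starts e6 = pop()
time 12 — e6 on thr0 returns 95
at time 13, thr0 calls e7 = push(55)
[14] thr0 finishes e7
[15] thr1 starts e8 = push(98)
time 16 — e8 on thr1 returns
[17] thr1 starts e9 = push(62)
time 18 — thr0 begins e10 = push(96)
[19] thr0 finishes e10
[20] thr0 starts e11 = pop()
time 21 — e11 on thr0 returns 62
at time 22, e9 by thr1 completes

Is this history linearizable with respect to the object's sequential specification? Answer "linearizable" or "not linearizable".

not linearizable

prefix check: 1..4 passes, 1..5 fails once e3's time-5 response joins
the sole real-time-consistent order of 2 completed operations fails the stack replay
every completion of the 1 pending operation (e2) was checked; none linearizes
sample order e1, e3 (pending dropped) stalls at step 2 — e3 pop() → empty has no legal effect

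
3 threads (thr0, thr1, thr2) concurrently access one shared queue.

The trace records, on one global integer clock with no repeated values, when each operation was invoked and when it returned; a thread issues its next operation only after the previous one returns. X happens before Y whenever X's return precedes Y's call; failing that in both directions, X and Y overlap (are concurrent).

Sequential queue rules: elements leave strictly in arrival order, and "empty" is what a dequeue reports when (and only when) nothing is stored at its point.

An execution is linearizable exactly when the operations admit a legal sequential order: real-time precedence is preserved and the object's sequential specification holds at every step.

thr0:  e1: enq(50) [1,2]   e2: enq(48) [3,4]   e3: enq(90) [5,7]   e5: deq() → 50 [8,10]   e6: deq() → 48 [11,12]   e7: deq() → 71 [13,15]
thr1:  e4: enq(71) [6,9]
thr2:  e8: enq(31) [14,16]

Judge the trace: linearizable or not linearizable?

witness order: e1, e2, e4, e3, e5, e6, e7, e8
1. e1 enq(50), leaving queue <50>
2. e2 enq(48), leaving queue <50,48>
3. e4 enq(71), leaving queue <50,48,71>
4. e3 enq(90), leaving queue <50,48,71,90>
5. e5 deq() → 50, leaving queue <48,71,90>
6. e6 deq() → 48, leaving queue <71,90>
7. e7 deq() → 71, leaving queue <90>
8. e8 enq(31), leaving queue <90,31>

linearizable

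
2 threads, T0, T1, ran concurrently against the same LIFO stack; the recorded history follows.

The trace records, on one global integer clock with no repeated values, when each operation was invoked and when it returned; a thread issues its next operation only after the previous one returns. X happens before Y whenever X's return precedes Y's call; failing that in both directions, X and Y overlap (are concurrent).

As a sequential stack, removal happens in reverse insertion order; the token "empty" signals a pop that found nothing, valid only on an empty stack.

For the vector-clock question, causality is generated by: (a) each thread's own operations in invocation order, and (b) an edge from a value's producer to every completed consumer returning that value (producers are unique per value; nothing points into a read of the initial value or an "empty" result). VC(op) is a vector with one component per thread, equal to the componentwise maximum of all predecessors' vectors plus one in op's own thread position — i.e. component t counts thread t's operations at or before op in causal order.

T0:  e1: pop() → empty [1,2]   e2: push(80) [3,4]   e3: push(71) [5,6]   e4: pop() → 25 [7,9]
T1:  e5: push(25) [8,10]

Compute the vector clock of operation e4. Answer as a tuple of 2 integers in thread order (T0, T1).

e5, invoked 8, has no incoming edges; only T1's bump applies → (0, 1)
e1, invoked 1, has no incoming edges; only T0's bump applies → (1, 0)
e2 (invocation 3): componentwise max over VC(e1)=(1, 0), +1 at T0, giving (2, 0)
e3 (invocation 5): componentwise max over VC(e2)=(2, 0), +1 at T0, giving (3, 0)
e4 (invocation 7): componentwise max over VC(e3)=(3, 0), VC(e5)=(0, 1), +1 at T0, giving (4, 1)
target: VC(e4) = (4, 1)

(4, 1)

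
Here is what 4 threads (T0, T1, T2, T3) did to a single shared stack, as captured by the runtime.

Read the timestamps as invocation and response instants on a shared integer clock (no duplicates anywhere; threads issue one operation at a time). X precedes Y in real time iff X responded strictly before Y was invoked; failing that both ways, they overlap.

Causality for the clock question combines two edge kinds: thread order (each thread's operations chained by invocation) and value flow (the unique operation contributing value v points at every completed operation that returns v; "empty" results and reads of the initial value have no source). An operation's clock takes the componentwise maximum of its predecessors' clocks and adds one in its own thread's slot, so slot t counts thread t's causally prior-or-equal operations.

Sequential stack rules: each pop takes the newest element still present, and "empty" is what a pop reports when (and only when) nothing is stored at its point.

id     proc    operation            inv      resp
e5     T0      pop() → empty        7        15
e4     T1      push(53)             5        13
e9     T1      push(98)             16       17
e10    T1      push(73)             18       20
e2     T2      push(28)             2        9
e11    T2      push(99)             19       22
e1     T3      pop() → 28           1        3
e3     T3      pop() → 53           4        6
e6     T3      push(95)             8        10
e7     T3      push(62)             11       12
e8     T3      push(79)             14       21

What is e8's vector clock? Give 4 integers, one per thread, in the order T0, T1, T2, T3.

no predecessors for e2 (invoked 2): T2 increments from zero → (0, 0, 1, 0)
no predecessors for e4 (invoked 5): T1 increments from zero → (0, 1, 0, 0)
no predecessors for e5 (invoked 7): T0 increments from zero → (1, 0, 0, 0)
e1 (invocation 1): componentwise max over VC(e2)=(0, 0, 1, 0), +1 at T3, giving (0, 0, 1, 1)
e11 (invocation 19): componentwise max over VC(e2)=(0, 0, 1, 0), +1 at T2, giving (0, 0, 2, 0)
e9 (invocation 16): componentwise max over VC(e4)=(0, 1, 0, 0), +1 at T1, giving (0, 2, 0, 0)
e10 (invocation 18): componentwise max over VC(e9)=(0, 2, 0, 0), +1 at T1, giving (0, 3, 0, 0)
e3 (invocation 4): componentwise max over VC(e1)=(0, 0, 1, 1), VC(e4)=(0, 1, 0, 0), +1 at T3, giving (0, 1, 1, 2)
e6 (invocation 8): componentwise max over VC(e3)=(0, 1, 1, 2), +1 at T3, giving (0, 1, 1, 3)
e7 (invocation 11): componentwise max over VC(e6)=(0, 1, 1, 3), +1 at T3, giving (0, 1, 1, 4)
e8 (invocation 14): componentwise max over VC(e7)=(0, 1, 1, 4), +1 at T3, giving (0, 1, 1, 5)
target: VC(e8) = (0, 1, 1, 5)

(0, 1, 1, 5)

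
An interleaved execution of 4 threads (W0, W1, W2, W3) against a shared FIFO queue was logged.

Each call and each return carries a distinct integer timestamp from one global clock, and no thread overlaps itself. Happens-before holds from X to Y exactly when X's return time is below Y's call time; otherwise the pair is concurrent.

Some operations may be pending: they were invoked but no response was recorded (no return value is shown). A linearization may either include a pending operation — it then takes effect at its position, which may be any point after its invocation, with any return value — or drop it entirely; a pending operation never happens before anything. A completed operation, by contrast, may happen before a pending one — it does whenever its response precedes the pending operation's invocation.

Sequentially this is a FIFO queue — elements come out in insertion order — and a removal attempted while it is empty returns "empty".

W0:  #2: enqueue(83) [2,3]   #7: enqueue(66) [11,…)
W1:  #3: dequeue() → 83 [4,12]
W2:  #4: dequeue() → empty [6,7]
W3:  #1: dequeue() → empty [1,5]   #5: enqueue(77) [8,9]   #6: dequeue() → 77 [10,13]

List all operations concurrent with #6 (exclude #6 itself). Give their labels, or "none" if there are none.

#3, #7

#6 spans [10,13]; an op avoiding the whole window 10..13 is ordered, any other is concurrent
#1 [1,5]: before
#2 [2,3]: before
#3 [4,12]: concurrent
#4 [6,7]: before
#5 [8,9]: before
#7 [11,…): concurrent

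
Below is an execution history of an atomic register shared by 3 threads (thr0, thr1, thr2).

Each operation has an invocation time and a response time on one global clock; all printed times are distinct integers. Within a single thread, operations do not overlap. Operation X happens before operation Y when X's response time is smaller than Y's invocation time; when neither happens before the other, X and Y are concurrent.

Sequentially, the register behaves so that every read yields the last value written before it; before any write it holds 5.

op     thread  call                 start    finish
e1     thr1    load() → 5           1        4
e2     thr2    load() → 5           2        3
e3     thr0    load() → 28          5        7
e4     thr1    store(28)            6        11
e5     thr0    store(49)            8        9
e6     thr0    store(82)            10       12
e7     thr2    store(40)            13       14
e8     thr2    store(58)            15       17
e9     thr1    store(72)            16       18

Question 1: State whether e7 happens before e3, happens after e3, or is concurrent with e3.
Answer: after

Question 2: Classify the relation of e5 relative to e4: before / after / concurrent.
Answer: concurrent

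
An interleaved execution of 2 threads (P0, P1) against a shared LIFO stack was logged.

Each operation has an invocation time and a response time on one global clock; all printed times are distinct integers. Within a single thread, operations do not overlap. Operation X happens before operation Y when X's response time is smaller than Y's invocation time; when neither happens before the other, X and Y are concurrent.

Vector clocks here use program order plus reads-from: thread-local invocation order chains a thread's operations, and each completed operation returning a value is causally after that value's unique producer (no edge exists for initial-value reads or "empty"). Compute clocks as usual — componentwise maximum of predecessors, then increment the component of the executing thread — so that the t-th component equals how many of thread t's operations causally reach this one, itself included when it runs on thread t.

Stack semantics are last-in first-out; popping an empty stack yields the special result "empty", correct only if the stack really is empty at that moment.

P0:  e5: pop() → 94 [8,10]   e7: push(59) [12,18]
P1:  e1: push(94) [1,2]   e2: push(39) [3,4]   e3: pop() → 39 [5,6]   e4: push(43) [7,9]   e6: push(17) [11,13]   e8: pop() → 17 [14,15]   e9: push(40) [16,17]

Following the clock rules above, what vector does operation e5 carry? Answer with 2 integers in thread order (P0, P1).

e1, invoked 1, has no incoming edges; only P1's bump applies → (0, 1)
merge at e2 (invoked 3): VC(e1)=(0, 1), own-thread bump on P1 → (0, 2)
merge at e5 (invoked 8): VC(e1)=(0, 1), own-thread bump on P0 → (1, 1)
merge at e3 (invoked 5): VC(e2)=(0, 2), own-thread bump on P1 → (0, 3)
merge at e7 (invoked 12): VC(e5)=(1, 1), own-thread bump on P0 → (2, 1)
merge at e4 (invoked 7): VC(e3)=(0, 3), own-thread bump on P1 → (0, 4)
merge at e6 (invoked 11): VC(e4)=(0, 4), own-thread bump on P1 → (0, 5)
merge at e8 (invoked 14): VC(e6)=(0, 5), own-thread bump on P1 → (0, 6)
merge at e9 (invoked 16): VC(e8)=(0, 6), own-thread bump on P1 → (0, 7)
target: VC(e5) = (1, 1)

(1, 1)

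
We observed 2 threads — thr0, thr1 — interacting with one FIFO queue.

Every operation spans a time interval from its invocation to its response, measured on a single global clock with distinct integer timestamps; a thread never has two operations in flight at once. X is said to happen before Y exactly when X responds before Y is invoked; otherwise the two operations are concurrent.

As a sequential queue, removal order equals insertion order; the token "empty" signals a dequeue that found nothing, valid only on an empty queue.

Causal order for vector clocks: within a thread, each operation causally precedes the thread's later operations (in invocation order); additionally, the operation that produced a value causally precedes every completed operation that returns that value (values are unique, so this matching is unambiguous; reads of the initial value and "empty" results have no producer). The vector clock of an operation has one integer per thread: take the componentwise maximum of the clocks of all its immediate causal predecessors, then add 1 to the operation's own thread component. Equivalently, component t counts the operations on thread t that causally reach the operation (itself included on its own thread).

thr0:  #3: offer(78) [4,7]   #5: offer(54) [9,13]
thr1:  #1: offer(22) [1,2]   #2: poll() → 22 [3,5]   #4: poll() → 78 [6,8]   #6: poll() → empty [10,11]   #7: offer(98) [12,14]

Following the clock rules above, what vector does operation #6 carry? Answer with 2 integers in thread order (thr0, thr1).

#1, invoked 1, has no incoming edges; only thr1's bump applies → (0, 1)
#3, invoked 4, has no incoming edges; only thr0's bump applies → (1, 0)
VC(#2, invoked at 3): max of VC(#1)=(0, 1), then +1 on thread thr1 → (0, 2)
VC(#5, invoked at 9): max of VC(#3)=(1, 0), then +1 on thread thr0 → (2, 0)
VC(#4, invoked at 6): max of VC(#2)=(0, 2), VC(#3)=(1, 0), then +1 on thread thr1 → (1, 3)
VC(#6, invoked at 10): max of VC(#4)=(1, 3), then +1 on thread thr1 → (1, 4)
VC(#7, invoked at 12): max of VC(#6)=(1, 4), then +1 on thread thr1 → (1, 5)
target: VC(#6) = (1, 4)

(1, 4)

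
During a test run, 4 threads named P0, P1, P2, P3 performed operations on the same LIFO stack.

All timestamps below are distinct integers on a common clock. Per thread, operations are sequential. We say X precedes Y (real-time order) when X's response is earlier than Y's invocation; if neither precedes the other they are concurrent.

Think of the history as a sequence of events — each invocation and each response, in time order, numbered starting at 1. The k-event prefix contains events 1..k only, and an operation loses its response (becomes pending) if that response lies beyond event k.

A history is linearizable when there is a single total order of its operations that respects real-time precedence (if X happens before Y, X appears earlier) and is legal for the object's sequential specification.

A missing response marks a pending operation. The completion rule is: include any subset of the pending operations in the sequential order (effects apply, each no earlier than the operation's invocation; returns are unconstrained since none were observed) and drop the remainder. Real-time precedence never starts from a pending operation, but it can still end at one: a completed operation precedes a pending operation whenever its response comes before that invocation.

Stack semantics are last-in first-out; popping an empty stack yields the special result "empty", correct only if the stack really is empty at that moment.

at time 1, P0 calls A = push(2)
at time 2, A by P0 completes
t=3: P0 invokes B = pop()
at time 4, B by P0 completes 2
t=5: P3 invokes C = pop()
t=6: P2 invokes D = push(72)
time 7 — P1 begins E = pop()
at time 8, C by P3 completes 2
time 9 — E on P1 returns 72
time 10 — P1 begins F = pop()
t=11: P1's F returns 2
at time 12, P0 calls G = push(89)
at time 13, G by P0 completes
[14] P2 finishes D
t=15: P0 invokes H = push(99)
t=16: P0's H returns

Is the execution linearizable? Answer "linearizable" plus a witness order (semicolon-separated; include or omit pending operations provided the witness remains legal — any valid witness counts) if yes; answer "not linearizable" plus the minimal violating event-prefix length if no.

not linearizable — minimal violating prefix: 8 events

already the first 8 events (up to C's response at time 8) admit no linearization; the first 7 still do
a single order respects real time; the 3 completed LIFO stack operations fail replay along it
no completion choice of the 2 pending operations (D, E) rescues it — every subset was tried
e.g. A, B, C (pending dropped): illegal at step 3, since C pop() → 2 cannot apply there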